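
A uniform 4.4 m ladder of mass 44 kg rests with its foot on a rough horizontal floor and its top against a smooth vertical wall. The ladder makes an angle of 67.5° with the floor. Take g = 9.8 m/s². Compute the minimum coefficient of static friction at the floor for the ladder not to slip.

ΣF_y = 0: N_floor = 44×9.8 = 431.2 N.
Torques about the foot: N_wall · 4.4 sin 67.5° = 44×9.8×2.2 cos 67.5° → N_wall = 89.304 N.
ΣF_x = 0: f_floor = N_wall = 89.304 N.
μ_min = f_floor / N_floor = 89.304 / 431.2 = 0.2071.

μ_min ≈ 0.207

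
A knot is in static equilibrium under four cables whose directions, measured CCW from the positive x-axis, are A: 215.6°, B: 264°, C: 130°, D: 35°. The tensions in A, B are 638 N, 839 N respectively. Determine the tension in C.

T_C ≈ 642 N

Resolve: ΣF_x = 638 cos 215.6° + 839 cos 264° + T_C cos 130° + T_D cos 35° = 0.
        ΣF_y = 638 sin 215.6° + 839 sin 264° + T_C sin 130° + T_D sin 35° = 0.
The known terms sum to (-606.5, -1206) N, so -0.6428 T_C + 0.8192 T_D = 606.5 and 0.7660 T_C + 0.5736 T_D = 1206.
Solving simultaneously: T_C = 642.3 N, T_D = 1244 N.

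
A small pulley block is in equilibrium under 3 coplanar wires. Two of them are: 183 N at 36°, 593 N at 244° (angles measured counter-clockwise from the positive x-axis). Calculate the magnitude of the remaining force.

F ≈ 440 N

Sum the known components: ΣF_x = -111.9 N, ΣF_y = -425.4 N.
For equilibrium the remaining force must supply (−ΣF_x, −ΣF_y) = (111.9, 425.4) N.
Magnitude = √((111.9)² + (425.4)²) = 439.9 N; direction = atan2(425.4, 111.9) = 75.3°.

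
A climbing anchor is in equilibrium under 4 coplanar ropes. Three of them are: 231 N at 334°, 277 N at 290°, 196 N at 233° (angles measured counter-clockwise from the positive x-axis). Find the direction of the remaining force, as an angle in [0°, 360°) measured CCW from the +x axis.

θ ≈ 110°

Sum the known components: ΣF_x = 184.4 N, ΣF_y = -518.1 N.
For equilibrium the remaining force must supply (−ΣF_x, −ΣF_y) = (-184.4, 518.1) N.
Magnitude = √((-184.4)² + (518.1)²) = 549.9 N; direction = atan2(518.1, -184.4) = 109.6°.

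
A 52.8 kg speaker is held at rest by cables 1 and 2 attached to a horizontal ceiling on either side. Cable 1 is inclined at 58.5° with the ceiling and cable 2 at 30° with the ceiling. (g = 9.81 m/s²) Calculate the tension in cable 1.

T_1 ≈ 449 N

Weight W = 52.8 × 9.81 = 518 N acts straight down.
Horizontal: T_1 cos 58.5° = T_2 cos 30°  →  T_2 = 0.6033 T_1.
Vertical: T_1 sin 58.5° + T_2 sin 30° = 518.
Substituting the horizontal relation into the vertical equation gives 1.154 T_1 = 518, so T_1 = 448.7 N.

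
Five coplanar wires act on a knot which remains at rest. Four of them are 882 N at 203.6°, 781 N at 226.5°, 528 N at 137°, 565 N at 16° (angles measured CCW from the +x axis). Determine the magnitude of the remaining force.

F ≈ 1260 N

Sum the known components: ΣF_x = -1189 N, ΣF_y = -403.8 N.
For equilibrium the remaining force must supply (−ΣF_x, −ΣF_y) = (1189, 403.8) N.
Magnitude = √((1189)² + (403.8)²) = 1256 N; direction = atan2(403.8, 1189) = 18.8°.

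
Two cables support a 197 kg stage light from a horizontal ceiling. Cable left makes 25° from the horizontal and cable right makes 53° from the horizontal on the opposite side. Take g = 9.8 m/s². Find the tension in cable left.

Weight W = 197 × 9.8 = 1931 N acts straight down.
Horizontal: T_left cos 25° = T_right cos 53°  →  T_right = 1.506 T_left.
Vertical: T_left sin 25° + T_right sin 53° = 1931.
Substituting the horizontal relation into the vertical equation gives 1.625 T_left = 1931, so T_left = 1188 N.

T_left ≈ 1190 N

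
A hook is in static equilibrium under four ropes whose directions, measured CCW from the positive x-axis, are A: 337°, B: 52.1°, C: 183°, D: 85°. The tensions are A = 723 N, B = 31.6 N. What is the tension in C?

Resolve: ΣF_x = 723 cos 337° + 31.6 cos 52.1° + T_C cos 183° + T_D cos 85° = 0.
        ΣF_y = 723 sin 337° + 31.6 sin 52.1° + T_C sin 183° + T_D sin 85° = 0.
The known terms sum to (684.9, -257.6) N, so -0.9986 T_C + 0.0872 T_D = -684.9 and -0.0523 T_C + 0.9962 T_D = 257.6.
Solving simultaneously: T_C = 711.7 N, T_D = 295.9 N.

T_C ≈ 712 N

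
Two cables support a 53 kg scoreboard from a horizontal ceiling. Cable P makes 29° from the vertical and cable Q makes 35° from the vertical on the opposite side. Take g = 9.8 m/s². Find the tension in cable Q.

Angles from the horizontal: cable P is 90° − 29° = 61°, cable Q is 90° − 35° = 55°.
Weight W = 53 × 9.8 = 519.4 N acts straight down.
Horizontal: T_P cos 61° = T_Q cos 55°  →  T_P = 1.183 T_Q.
Vertical: T_P sin 61° + T_Q sin 55° = 519.4.
Substituting the horizontal relation into the vertical equation gives 1.854 T_Q = 519.4, so T_Q = 280.2 N.

T_Q ≈ 280 N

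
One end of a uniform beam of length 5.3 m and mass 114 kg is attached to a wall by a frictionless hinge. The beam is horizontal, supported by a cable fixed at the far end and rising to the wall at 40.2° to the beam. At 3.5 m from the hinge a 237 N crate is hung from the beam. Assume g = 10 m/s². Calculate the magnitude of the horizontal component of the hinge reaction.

Take torques about the hinge: T sin 40.2° · 5.3 = 114×10×2.65 + 237×3.5 = 3850.5 N·m.
So T = 3850.5 / (0.6455 × 5.3) = 1125.6 N.
ΣF_x = 0: H_x = T cos 40.2° = 859.71 N.

H_x ≈ 860 N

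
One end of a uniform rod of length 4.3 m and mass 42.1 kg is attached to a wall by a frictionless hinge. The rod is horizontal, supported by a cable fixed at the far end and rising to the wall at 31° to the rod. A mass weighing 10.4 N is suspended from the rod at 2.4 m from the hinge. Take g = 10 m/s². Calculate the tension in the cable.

Take torques about the hinge: T sin 31° · 4.3 = 42.1×10×2.15 + 10.4×2.4 = 930.11 N·m.
So T = 930.11 / (0.5150 × 4.3) = 419.98 N.

T ≈ 420 N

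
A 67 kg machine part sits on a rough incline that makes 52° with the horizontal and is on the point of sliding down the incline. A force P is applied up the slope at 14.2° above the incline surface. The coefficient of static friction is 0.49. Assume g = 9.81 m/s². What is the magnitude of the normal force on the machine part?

On the verge of sliding down the incline, friction equals μN and acts up the slope.
Perpendicular: N + P sin 14.2° = W cos 52° = 404.7 N.
Along incline: P cos 14.2° + μN = W sin 52° with W sin 52° = 517.9 N.
Solving the pair for P and N: P = 376.4 N, N = 312.3 N (and f = μN = 153 N).

N ≈ 312 N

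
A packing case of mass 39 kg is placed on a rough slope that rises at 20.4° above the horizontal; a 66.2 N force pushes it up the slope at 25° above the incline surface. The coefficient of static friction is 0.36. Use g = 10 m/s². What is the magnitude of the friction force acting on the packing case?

Axes along / perpendicular to the incline. W sin 20.4° = 135.9 N down-slope; W cos 20.4° = 365.5 N into the surface.
Perpendicular: N = W cos 20.4° − P sin 25° = 365.5 − 27.98 = 337.6 N.
Along incline: P cos 25° + f = W sin 20.4° (friction acts up-slope) → f = 135.9 − 60 = 75.95 N.
|f| = 75.95 N ≤ μN = 121.5 N, so the packing case is indeed static.

f ≈ 75.9 N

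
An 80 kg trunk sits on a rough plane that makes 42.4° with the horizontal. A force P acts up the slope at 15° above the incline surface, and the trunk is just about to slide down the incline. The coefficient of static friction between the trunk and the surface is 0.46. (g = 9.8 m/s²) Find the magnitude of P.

P ≈ 310 N

On the verge of sliding down the incline, friction equals μN and acts up the slope.
Perpendicular: N + P sin 15° = W cos 42.4° = 578.9 N.
Along incline: P cos 15° + μN = W sin 42.4° with W sin 42.4° = 528.7 N.
Solving the pair for P and N: P = 309.8 N, N = 498.8 N (and f = μN = 229.4 N).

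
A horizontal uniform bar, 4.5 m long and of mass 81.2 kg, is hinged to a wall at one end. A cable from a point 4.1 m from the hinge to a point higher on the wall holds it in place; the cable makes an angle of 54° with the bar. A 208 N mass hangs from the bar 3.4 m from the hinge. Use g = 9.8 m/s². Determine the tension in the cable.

Take torques about the hinge: T sin 54° · 4.1 = 81.2×9.8×2.25 + 208×3.4 = 2497.7 N·m.
So T = 2497.7 / (0.8090 × 4.1) = 752.99 N.

T ≈ 753 N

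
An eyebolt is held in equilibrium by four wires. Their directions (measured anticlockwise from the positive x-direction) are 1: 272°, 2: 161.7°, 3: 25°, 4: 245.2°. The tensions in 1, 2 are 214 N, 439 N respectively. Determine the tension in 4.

Resolve: ΣF_x = 214 cos 272° + 439 cos 161.7° + T_3 cos 25° + T_4 cos 245.2° = 0.
        ΣF_y = 214 sin 272° + 439 sin 161.7° + T_3 sin 25° + T_4 sin 245.2° = 0.
The known terms sum to (-409.3, -76.03) N, so 0.9063 T_3 − 0.4195 T_4 = 409.3 and 0.4226 T_3 − 0.9078 T_4 = 76.03.
Solving simultaneously: T_3 = 526.3 N, T_4 = 161.3 N.

T_4 ≈ 161 N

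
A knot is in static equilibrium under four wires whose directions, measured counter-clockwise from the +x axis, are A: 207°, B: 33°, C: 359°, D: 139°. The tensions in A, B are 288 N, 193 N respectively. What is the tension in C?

T_C ≈ 127 N

Resolve: ΣF_x = 288 cos 207° + 193 cos 33° + T_C cos 359° + T_D cos 139° = 0.
        ΣF_y = 288 sin 207° + 193 sin 33° + T_C sin 359° + T_D sin 139° = 0.
The known terms sum to (-94.75, -25.63) N, so 0.9998 T_C − 0.7547 T_D = 94.75 and -0.0175 T_C + 0.6561 T_D = 25.63.
Solving simultaneously: T_C = 126.8 N, T_D = 42.45 N.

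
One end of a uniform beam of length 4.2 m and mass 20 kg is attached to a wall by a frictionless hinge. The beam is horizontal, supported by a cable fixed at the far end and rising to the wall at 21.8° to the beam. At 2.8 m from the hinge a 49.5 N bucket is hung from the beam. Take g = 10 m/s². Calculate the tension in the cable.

T ≈ 358 N

Take torques about the hinge: T sin 21.8° · 4.2 = 20×10×2.1 + 49.5×2.8 = 558.6 N·m.
So T = 558.6 / (0.3714 × 4.2) = 358.14 N.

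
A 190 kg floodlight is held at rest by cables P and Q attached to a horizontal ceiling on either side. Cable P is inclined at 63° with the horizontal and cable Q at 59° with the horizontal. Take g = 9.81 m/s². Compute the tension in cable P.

Weight W = 190 × 9.81 = 1864 N acts straight down.
Horizontal: T_P cos 63° = T_Q cos 59°  →  T_Q = 0.8815 T_P.
Vertical: T_P sin 63° + T_Q sin 59° = 1864.
Substituting the horizontal relation into the vertical equation gives 1.647 T_P = 1864, so T_P = 1132 N.

T_P ≈ 1130 N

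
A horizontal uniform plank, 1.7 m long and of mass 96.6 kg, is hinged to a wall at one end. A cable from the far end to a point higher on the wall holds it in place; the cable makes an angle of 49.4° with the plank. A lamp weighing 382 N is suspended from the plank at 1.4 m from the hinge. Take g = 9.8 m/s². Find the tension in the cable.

Take torques about the hinge: T sin 49.4° · 1.7 = 96.6×9.8×0.85 + 382×1.4 = 1339.5 N·m.
So T = 1339.5 / (0.7593 × 1.7) = 1037.7 N.

T ≈ 1040 N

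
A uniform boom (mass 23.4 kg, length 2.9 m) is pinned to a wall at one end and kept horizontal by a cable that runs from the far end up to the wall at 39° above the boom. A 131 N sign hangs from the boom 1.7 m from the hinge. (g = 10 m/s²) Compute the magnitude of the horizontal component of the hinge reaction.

Take torques about the hinge: T sin 39° · 2.9 = 23.4×10×1.45 + 131×1.7 = 562 N·m.
So T = 562 / (0.6293 × 2.9) = 307.94 N.
ΣF_x = 0: H_x = T cos 39° = 239.31 N.

H_x ≈ 239 N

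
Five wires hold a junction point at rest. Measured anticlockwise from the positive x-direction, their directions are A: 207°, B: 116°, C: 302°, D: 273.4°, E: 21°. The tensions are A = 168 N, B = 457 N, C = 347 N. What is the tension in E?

Resolve: ΣF_x = 168 cos 207° + 457 cos 116° + 347 cos 302° + T_D cos 273.4° + T_E cos 21° = 0.
        ΣF_y = 168 sin 207° + 457 sin 116° + 347 sin 302° + T_D sin 273.4° + T_E sin 21° = 0.
The known terms sum to (-166.1, 40.21) N, so 0.0593 T_D + 0.9336 T_E = 166.1 and -0.9982 T_D + 0.3584 T_E = -40.21.
Solving simultaneously: T_D = 101.8 N, T_E = 171.5 N.

T_E ≈ 171 N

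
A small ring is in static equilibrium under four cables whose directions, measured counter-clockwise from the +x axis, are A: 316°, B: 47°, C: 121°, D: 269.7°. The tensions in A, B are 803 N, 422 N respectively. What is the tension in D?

T_D ≈ 1180 N

Resolve: ΣF_x = 803 cos 316° + 422 cos 47° + T_C cos 121° + T_D cos 269.7° = 0.
        ΣF_y = 803 sin 316° + 422 sin 47° + T_C sin 121° + T_D sin 269.7° = 0.
The known terms sum to (865.4, -249.2) N, so -0.5150 T_C − 0.0052 T_D = -865.4 and 0.8572 T_C − 1.0000 T_D = 249.2.
Solving simultaneously: T_C = 1668 N, T_D = 1181 N.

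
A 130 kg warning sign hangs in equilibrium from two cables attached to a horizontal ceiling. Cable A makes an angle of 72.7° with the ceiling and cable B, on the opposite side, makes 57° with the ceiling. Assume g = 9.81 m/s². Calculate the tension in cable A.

T_A ≈ 903 N

Weight W = 130 × 9.81 = 1275 N acts straight down.
Horizontal: T_A cos 72.7° = T_B cos 57°  →  T_B = 0.546 T_A.
Vertical: T_A sin 72.7° + T_B sin 57° = 1275.
Substituting the horizontal relation into the vertical equation gives 1.413 T_A = 1275, so T_A = 902.8 N.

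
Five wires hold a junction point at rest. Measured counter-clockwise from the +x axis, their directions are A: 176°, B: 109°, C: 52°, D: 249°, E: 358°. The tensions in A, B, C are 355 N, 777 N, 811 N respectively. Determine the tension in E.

Resolve: ΣF_x = 355 cos 176° + 777 cos 109° + 811 cos 52° + T_D cos 249° + T_E cos 358° = 0.
        ΣF_y = 355 sin 176° + 777 sin 109° + 811 sin 52° + T_D sin 249° + T_E sin 358° = 0.
The known terms sum to (-107.8, 1399) N, so -0.3584 T_D + 0.9994 T_E = 107.8 and -0.9336 T_D − 0.0349 T_E = -1399.
Solving simultaneously: T_D = 1474 N, T_E = 636.5 N.

T_E ≈ 636 N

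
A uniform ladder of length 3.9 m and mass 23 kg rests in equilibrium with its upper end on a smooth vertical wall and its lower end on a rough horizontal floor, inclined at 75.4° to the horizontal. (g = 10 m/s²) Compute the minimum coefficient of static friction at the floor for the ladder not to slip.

ΣF_y = 0: N_floor = 23×10 = 230 N.
Torques about the foot: N_wall · 3.9 sin 75.4° = 23×10×1.95 cos 75.4° → N_wall = 29.955 N.
ΣF_x = 0: f_floor = N_wall = 29.955 N.
μ_min = f_floor / N_floor = 29.955 / 230 = 0.1302.

μ_min ≈ 0.130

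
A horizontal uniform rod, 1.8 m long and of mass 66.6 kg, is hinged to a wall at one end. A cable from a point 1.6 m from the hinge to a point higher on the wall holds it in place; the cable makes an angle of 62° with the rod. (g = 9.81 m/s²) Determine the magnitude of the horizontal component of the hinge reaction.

Take torques about the hinge: T sin 62° · 1.6 = 66.6×9.81×0.9 = 588.01 N·m.
So T = 588.01 / (0.8829 × 1.6) = 416.23 N.
ΣF_x = 0: H_x = T cos 62° = 195.41 N.

H_x ≈ 195 N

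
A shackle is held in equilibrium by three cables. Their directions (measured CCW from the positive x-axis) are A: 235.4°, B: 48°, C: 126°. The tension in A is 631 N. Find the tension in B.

Resolve: ΣF_x = 631 cos 235.4° + T_B cos 48° + T_C cos 126° = 0.
        ΣF_y = 631 sin 235.4° + T_B sin 48° + T_C sin 126° = 0.
The known terms sum to (-358.3, -519.4) N, so 0.6691 T_B − 0.5878 T_C = 358.3 and 0.7431 T_B + 0.8090 T_C = 519.4.
Solving simultaneously: T_B = 608.5 N, T_C = 83.09 N.

T_B ≈ 608 N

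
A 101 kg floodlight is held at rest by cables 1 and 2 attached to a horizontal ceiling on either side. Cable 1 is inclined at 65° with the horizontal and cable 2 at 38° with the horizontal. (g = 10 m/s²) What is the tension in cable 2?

T_2 ≈ 438 N

Weight W = 101 × 10 = 1010 N acts straight down.
Horizontal: T_1 cos 65° = T_2 cos 38°  →  T_1 = 1.865 T_2.
Vertical: T_1 sin 65° + T_2 sin 38° = 1010.
Substituting the horizontal relation into the vertical equation gives 2.306 T_2 = 1010, so T_2 = 438.1 N.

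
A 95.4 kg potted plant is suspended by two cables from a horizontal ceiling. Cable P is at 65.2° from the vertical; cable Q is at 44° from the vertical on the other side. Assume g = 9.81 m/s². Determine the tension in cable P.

T_P ≈ 688 N

Angles from the horizontal: cable P is 90° − 65.2° = 24.8°, cable Q is 90° − 44° = 46°.
Weight W = 95.4 × 9.81 = 935.9 N acts straight down.
Horizontal: T_P cos 24.8° = T_Q cos 46°  →  T_Q = 1.307 T_P.
Vertical: T_P sin 24.8° + T_Q sin 46° = 935.9.
Substituting the horizontal relation into the vertical equation gives 1.359 T_P = 935.9, so T_P = 688.4 N.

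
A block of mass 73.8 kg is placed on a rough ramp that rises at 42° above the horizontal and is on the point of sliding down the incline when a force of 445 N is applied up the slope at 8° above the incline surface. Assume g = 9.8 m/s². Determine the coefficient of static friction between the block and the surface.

μ ≈ 0.0910

On the verge of sliding down the incline, friction is at its maximum μN and acts up the slope.
Perpendicular to incline: N = W cos 42° − P sin 8° = 537.5 − 61.93 = 475.5 N.
Along incline: P cos 8° + μN = W sin 42° → μ = (W sin 42° − P cos 8°) / N = 0.091.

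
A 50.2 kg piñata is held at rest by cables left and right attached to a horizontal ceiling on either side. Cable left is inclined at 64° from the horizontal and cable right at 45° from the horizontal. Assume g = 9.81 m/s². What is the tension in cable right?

T_right ≈ 228 N

Weight W = 50.2 × 9.81 = 492.5 N acts straight down.
Horizontal: T_left cos 64° = T_right cos 45°  →  T_left = 1.613 T_right.
Vertical: T_left sin 64° + T_right sin 45° = 492.5.
Substituting the horizontal relation into the vertical equation gives 2.157 T_right = 492.5, so T_right = 228.3 N.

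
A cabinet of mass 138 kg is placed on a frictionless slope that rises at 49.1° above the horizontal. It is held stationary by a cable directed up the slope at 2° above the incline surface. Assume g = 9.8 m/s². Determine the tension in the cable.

T ≈ 1020 N

Take axes along and perpendicular to the incline. Weight components: W sin 49.1° = 1022 N down-slope, W cos 49.1° = 885.5 N into the surface.
Along incline: T cos 2° = W sin 49.1° → T = 1023 N.
Perpendicular: N = W cos 49.1° − T sin 2° = 849.8 N.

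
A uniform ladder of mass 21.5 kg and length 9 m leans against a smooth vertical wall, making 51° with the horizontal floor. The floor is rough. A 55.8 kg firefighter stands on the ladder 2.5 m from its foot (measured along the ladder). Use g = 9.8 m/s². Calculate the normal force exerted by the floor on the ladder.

ΣF_y = 0: N_floor = 21.5×9.8 + 55.8×9.8 = 757.54 N.

N_floor ≈ 758 N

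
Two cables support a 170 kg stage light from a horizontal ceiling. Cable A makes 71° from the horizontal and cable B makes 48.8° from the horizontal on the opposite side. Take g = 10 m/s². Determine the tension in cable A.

Weight W = 170 × 10 = 1700 N acts straight down.
Horizontal: T_A cos 71° = T_B cos 48.8°  →  T_B = 0.4943 T_A.
Vertical: T_A sin 71° + T_B sin 48.8° = 1700.
Substituting the horizontal relation into the vertical equation gives 1.317 T_A = 1700, so T_A = 1290 N.

T_A ≈ 1290 N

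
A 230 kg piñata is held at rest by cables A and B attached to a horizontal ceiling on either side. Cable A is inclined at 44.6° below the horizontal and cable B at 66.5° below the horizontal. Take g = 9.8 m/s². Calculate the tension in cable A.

Weight W = 230 × 9.8 = 2254 N acts straight down.
Horizontal: T_A cos 44.6° = T_B cos 66.5°  →  T_B = 1.786 T_A.
Vertical: T_A sin 44.6° + T_B sin 66.5° = 2254.
Substituting the horizontal relation into the vertical equation gives 2.34 T_A = 2254, so T_A = 963.4 N.

T_A ≈ 963 N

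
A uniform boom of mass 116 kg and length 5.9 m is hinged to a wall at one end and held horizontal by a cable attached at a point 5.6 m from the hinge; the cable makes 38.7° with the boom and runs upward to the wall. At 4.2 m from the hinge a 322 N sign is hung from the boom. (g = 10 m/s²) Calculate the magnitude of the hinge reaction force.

|H| ≈ 1240 N

Take torques about the hinge: T sin 38.7° · 5.6 = 116×10×2.95 + 322×4.2 = 4774.4 N·m.
So T = 4774.4 / (0.6252 × 5.6) = 1363.6 N.
ΣF_x = 0: H_x = T cos 38.7° = 1064.2 N.
ΣF_y = 0: H_y = (116×10 + 322) − T sin 38.7° = 1482 − 852.57 = 629.43 N.
|H| = √(H_x² + H_y²) = √((1064.2)² + (629.43)²) = 1236.4 N.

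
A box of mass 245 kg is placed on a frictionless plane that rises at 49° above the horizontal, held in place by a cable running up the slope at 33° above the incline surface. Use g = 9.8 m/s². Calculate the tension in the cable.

Take axes along and perpendicular to the incline. Weight components: W sin 49° = 1812 N down-slope, W cos 49° = 1575 N into the surface.
Along incline: T cos 33° = W sin 49° → T = 2161 N.
Perpendicular: N = W cos 49° − T sin 33° = 398.4 N.

T ≈ 2160 N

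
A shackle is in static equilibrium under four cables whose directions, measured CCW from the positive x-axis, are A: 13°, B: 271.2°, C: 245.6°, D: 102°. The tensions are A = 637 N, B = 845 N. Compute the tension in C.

T_C ≈ 806 N

Resolve: ΣF_x = 637 cos 13° + 845 cos 271.2° + T_C cos 245.6° + T_D cos 102° = 0.
        ΣF_y = 637 sin 13° + 845 sin 271.2° + T_C sin 245.6° + T_D sin 102° = 0.
The known terms sum to (638.4, -701.5) N, so -0.4131 T_C − 0.2079 T_D = -638.4 and -0.9107 T_C + 0.9781 T_D = 701.5.
Solving simultaneously: T_C = 806.5 N, T_D = 1468 N.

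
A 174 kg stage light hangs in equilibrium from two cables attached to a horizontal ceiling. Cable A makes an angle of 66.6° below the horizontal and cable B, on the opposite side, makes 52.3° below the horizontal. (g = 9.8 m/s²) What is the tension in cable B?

Weight W = 174 × 9.8 = 1705 N acts straight down.
Horizontal: T_A cos 66.6° = T_B cos 52.3°  →  T_A = 1.54 T_B.
Vertical: T_A sin 66.6° + T_B sin 52.3° = 1705.
Substituting the horizontal relation into the vertical equation gives 2.204 T_B = 1705, so T_B = 773.6 N.

T_B ≈ 774 N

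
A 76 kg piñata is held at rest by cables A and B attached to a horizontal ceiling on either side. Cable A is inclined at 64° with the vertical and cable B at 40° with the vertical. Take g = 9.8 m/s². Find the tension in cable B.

Angles from the horizontal: cable A is 90° − 64° = 26°, cable B is 90° − 40° = 50°.
Weight W = 76 × 9.8 = 744.8 N acts straight down.
Horizontal: T_A cos 26° = T_B cos 50°  →  T_A = 0.7152 T_B.
Vertical: T_A sin 26° + T_B sin 50° = 744.8.
Substituting the horizontal relation into the vertical equation gives 1.08 T_B = 744.8, so T_B = 689.9 N.

T_B ≈ 690 N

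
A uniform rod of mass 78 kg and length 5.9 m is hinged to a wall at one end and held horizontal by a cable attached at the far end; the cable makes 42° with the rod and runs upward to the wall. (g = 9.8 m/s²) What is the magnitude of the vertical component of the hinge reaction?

|H_y| ≈ 382 N

Take torques about the hinge: T sin 42° · 5.9 = 78×9.8×2.95 = 2255 N·m.
So T = 2255 / (0.6691 × 5.9) = 571.19 N.
ΣF_y = 0: H_y = (78×9.8) − T sin 42° = 764.4 − 382.2 = 382.2 N.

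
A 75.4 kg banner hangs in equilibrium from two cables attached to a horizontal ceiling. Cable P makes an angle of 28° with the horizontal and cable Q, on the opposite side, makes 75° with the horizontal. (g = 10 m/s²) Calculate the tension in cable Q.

T_Q ≈ 683 N

Weight W = 75.4 × 10 = 754 N acts straight down.
Horizontal: T_P cos 28° = T_Q cos 75°  →  T_P = 0.2931 T_Q.
Vertical: T_P sin 28° + T_Q sin 75° = 754.
Substituting the horizontal relation into the vertical equation gives 1.104 T_Q = 754, so T_Q = 683.3 N.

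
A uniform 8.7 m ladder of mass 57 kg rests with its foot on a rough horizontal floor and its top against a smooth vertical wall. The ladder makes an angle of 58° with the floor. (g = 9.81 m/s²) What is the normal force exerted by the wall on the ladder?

N_wall ≈ 175 N

Torques about the foot: N_wall · 8.7 sin 58° = 57×9.81×4.35 cos 58° → N_wall = 174.7 N.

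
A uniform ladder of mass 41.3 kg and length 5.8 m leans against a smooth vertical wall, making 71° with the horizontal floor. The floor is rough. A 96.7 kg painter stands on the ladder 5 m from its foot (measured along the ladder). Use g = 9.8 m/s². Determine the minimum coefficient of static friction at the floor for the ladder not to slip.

ΣF_y = 0: N_floor = 41.3×9.8 + 96.7×9.8 = 1352.4 N.
Torques about the foot: N_wall · 5.8 sin 71° = 41.3×9.8×2.9 cos 71° + 96.7×9.8×5 cos 71° → N_wall = 350.98 N.
ΣF_x = 0: f_floor = N_wall = 350.98 N.
μ_min = f_floor / N_floor = 350.98 / 1352.4 = 0.2595.

μ_min ≈ 0.260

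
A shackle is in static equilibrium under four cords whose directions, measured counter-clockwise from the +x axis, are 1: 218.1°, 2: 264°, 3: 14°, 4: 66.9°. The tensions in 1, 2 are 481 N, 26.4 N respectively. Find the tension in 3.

Resolve: ΣF_x = 481 cos 218.1° + 26.4 cos 264° + T_3 cos 14° + T_4 cos 66.9° = 0.
        ΣF_y = 481 sin 218.1° + 26.4 sin 264° + T_3 sin 14° + T_4 sin 66.9° = 0.
The known terms sum to (-381.3, -323) N, so 0.9703 T_3 + 0.3923 T_4 = 381.3 and 0.2419 T_3 + 0.9198 T_4 = 323.
Solving simultaneously: T_3 = 280.8 N, T_4 = 277.4 N.

T_3 ≈ 281 N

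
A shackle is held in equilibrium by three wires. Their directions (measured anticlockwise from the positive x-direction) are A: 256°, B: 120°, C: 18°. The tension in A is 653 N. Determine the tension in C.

Resolve: ΣF_x = 653 cos 256° + T_B cos 120° + T_C cos 18° = 0.
        ΣF_y = 653 sin 256° + T_B sin 120° + T_C sin 18° = 0.
The known terms sum to (-158, -633.6) N, so -0.5000 T_B + 0.9511 T_C = 158 and 0.8660 T_B + 0.3090 T_C = 633.6.
Solving simultaneously: T_B = 566.1 N, T_C = 463.7 N.

T_C ≈ 464 N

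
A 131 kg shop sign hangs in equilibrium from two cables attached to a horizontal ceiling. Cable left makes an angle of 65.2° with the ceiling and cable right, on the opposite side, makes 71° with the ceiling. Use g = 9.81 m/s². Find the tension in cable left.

T_left ≈ 604 N

Weight W = 131 × 9.81 = 1285 N acts straight down.
Horizontal: T_left cos 65.2° = T_right cos 71°  →  T_right = 1.288 T_left.
Vertical: T_left sin 65.2° + T_right sin 71° = 1285.
Substituting the horizontal relation into the vertical equation gives 2.126 T_left = 1285, so T_left = 604.5 N.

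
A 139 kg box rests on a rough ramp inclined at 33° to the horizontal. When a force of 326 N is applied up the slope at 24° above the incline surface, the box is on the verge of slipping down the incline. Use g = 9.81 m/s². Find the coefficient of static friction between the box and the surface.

On the verge of sliding down the incline, friction is at its maximum μN and acts up the slope.
Perpendicular to incline: N = W cos 33° − P sin 24° = 1144 − 132.6 = 1011 N.
Along incline: P cos 24° + μN = W sin 33° → μ = (W sin 33° − P cos 24°) / N = 0.44.

μ ≈ 0.440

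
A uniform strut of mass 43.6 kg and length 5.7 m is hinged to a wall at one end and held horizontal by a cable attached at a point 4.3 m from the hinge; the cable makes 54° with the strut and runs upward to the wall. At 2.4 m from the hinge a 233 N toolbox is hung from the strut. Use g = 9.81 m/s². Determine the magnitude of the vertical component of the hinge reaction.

|H_y| ≈ 247 N

Take torques about the hinge: T sin 54° · 4.3 = 43.6×9.81×2.85 + 233×2.4 = 1778.2 N·m.
So T = 1778.2 / (0.8090 × 4.3) = 511.15 N.
ΣF_y = 0: H_y = (43.6×9.81 + 233) − T sin 54° = 660.72 − 413.53 = 247.18 N.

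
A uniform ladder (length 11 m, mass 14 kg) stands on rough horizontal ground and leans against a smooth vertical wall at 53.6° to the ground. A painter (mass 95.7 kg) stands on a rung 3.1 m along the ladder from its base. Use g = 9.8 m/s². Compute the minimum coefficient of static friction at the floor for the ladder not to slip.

ΣF_y = 0: N_floor = 14×9.8 + 95.7×9.8 = 1075.1 N.
Torques about the foot: N_wall · 11 sin 53.6° = 14×9.8×5.5 cos 53.6° + 95.7×9.8×3.1 cos 53.6° → N_wall = 245.44 N.
ΣF_x = 0: f_floor = N_wall = 245.44 N.
μ_min = f_floor / N_floor = 245.44 / 1075.1 = 0.2283.

μ_min ≈ 0.228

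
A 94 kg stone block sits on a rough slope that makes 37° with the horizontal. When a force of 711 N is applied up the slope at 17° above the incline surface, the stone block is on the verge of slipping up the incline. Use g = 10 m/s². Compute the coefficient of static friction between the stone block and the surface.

On the verge of sliding up the incline, friction is at its maximum μN and acts down the slope.
Perpendicular to incline: N = W cos 37° − P sin 17° = 750.7 − 207.9 = 542.8 N.
Along incline: P cos 17° − μN = W sin 37° → μ = −(W sin 37° − P cos 17°) / N = 0.2104.

μ ≈ 0.210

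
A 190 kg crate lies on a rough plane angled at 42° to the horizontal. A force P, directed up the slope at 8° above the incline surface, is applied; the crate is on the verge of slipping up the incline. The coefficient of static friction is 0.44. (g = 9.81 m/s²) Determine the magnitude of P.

On the verge of sliding up the incline, friction equals μN and acts down the slope.
Perpendicular: N + P sin 8° = W cos 42° = 1385 N.
Along incline: P cos 8° = W sin 42° + μN  with W sin 42° = 1247 N.
Solving the pair for P and N: P = 1766 N, N = 1139 N (and f = μN = 501.3 N).

P ≈ 1770 N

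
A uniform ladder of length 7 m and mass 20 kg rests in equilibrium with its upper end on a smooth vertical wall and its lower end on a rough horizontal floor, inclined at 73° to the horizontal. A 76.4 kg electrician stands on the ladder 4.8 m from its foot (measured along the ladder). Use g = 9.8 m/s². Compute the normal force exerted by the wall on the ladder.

Torques about the foot: N_wall · 7 sin 73° = 20×9.8×3.5 cos 73° + 76.4×9.8×4.8 cos 73° → N_wall = 186.93 N.

N_wall ≈ 187 N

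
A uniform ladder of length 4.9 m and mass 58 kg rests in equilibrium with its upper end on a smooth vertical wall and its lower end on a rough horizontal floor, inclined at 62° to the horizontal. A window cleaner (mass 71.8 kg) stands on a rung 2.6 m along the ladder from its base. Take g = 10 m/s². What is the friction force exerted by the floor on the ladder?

Torques about the foot: N_wall · 4.9 sin 62° = 58×10×2.45 cos 62° + 71.8×10×2.6 cos 62° → N_wall = 356.77 N.
ΣF_x = 0: f_floor = N_wall = 356.77 N.

f ≈ 357 N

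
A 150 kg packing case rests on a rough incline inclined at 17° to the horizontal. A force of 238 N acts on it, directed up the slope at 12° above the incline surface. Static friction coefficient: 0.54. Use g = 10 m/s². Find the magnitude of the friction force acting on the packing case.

f ≈ 206 N

Axes along / perpendicular to the incline. W sin 17° = 438.6 N down-slope; W cos 17° = 1434 N into the surface.
Perpendicular: N = W cos 17° − P sin 12° = 1434 − 49.48 = 1385 N.
Along incline: P cos 12° + f = W sin 17° (friction acts up-slope) → f = 438.6 − 232.8 = 205.8 N.
|f| = 205.8 N ≤ μN = 747.9 N, so the packing case is indeed static.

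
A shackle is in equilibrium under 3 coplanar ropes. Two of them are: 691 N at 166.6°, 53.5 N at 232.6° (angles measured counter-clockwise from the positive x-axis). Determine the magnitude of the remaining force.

Sum the known components: ΣF_x = -704.7 N, ΣF_y = 117.6 N.
For equilibrium the remaining force must supply (−ΣF_x, −ΣF_y) = (704.7, -117.6) N.
Magnitude = √((704.7)² + (-117.6)²) = 714.4 N; direction = atan2(-117.6, 704.7) = 350.5°.

F ≈ 714 N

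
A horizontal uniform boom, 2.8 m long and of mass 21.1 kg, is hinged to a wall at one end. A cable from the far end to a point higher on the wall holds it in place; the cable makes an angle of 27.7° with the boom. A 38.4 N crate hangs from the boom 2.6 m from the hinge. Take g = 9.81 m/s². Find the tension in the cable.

Take torques about the hinge: T sin 27.7° · 2.8 = 21.1×9.81×1.4 + 38.4×2.6 = 389.63 N·m.
So T = 389.63 / (0.4648 × 2.8) = 299.35 N.

T ≈ 299 N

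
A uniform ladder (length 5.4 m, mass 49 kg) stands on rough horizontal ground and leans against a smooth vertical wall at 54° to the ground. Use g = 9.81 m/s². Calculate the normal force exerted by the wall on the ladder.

N_wall ≈ 175 N

Torques about the foot: N_wall · 5.4 sin 54° = 49×9.81×2.7 cos 54° → N_wall = 174.62 N.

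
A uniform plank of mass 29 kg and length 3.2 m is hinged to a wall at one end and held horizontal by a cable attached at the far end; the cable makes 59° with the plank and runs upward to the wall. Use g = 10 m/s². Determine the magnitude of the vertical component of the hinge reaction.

|H_y| ≈ 145 N

Take torques about the hinge: T sin 59° · 3.2 = 29×10×1.6 = 464 N·m.
So T = 464 / (0.8572 × 3.2) = 169.16 N.
ΣF_y = 0: H_y = (29×10) − T sin 59° = 290 − 145 = 145 N.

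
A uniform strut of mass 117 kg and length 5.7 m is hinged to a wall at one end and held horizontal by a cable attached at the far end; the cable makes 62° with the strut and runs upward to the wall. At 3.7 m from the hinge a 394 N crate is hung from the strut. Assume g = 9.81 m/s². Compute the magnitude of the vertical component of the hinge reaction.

|H_y| ≈ 712 N

Take torques about the hinge: T sin 62° · 5.7 = 117×9.81×2.85 + 394×3.7 = 4728.9 N·m.
So T = 4728.9 / (0.8829 × 5.7) = 939.62 N.
ΣF_y = 0: H_y = (117×9.81 + 394) − T sin 62° = 1541.8 − 829.64 = 712.13 N.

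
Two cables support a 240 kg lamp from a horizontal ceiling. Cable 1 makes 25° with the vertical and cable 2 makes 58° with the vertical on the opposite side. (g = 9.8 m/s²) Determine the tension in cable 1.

T_1 ≈ 2010 N

Angles from the horizontal: cable 1 is 90° − 25° = 65°, cable 2 is 90° − 58° = 32°.
Weight W = 240 × 9.8 = 2352 N acts straight down.
Horizontal: T_1 cos 65° = T_2 cos 32°  →  T_2 = 0.4983 T_1.
Vertical: T_1 sin 65° + T_2 sin 32° = 2352.
Substituting the horizontal relation into the vertical equation gives 1.17 T_1 = 2352, so T_1 = 2010 N.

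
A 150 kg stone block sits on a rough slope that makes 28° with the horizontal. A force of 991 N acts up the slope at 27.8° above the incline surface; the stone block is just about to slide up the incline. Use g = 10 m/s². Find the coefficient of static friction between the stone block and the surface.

μ ≈ 0.200

On the verge of sliding up the incline, friction is at its maximum μN and acts down the slope.
Perpendicular to incline: N = W cos 28° − P sin 27.8° = 1324 − 462.2 = 862.2 N.
Along incline: P cos 27.8° − μN = W sin 28° → μ = −(W sin 28° − P cos 27.8°) / N = 0.2.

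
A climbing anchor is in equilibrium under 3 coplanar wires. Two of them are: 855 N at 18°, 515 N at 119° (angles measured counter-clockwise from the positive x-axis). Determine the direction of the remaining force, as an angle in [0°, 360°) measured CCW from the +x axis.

Sum the known components: ΣF_x = 563.5 N, ΣF_y = 714.6 N.
For equilibrium the remaining force must supply (−ΣF_x, −ΣF_y) = (-563.5, -714.6) N.
Magnitude = √((-563.5)² + (-714.6)²) = 910.1 N; direction = atan2(-714.6, -563.5) = 231.7°.

θ ≈ 232°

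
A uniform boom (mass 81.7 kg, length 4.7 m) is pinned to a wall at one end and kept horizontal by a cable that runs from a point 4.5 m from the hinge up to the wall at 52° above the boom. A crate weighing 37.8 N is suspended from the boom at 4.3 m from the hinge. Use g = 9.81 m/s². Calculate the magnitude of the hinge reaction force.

|H| ≈ 524 N

Take torques about the hinge: T sin 52° · 4.5 = 81.7×9.81×2.35 + 37.8×4.3 = 2046 N·m.
So T = 2046 / (0.7880 × 4.5) = 576.98 N.
ΣF_x = 0: H_x = T cos 52° = 355.23 N.
ΣF_y = 0: H_y = (81.7×9.81 + 37.8) − T sin 52° = 839.28 − 454.67 = 384.61 N.
|H| = √(H_x² + H_y²) = √((355.23)² + (384.61)²) = 523.55 N.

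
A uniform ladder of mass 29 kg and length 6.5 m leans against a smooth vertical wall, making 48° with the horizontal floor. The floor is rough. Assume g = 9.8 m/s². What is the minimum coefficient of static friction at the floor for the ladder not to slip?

ΣF_y = 0: N_floor = 29×9.8 = 284.2 N.
Torques about the foot: N_wall · 6.5 sin 48° = 29×9.8×3.25 cos 48° → N_wall = 127.95 N.
ΣF_x = 0: f_floor = N_wall = 127.95 N.
μ_min = f_floor / N_floor = 127.95 / 284.2 = 0.4502.

μ_min ≈ 0.450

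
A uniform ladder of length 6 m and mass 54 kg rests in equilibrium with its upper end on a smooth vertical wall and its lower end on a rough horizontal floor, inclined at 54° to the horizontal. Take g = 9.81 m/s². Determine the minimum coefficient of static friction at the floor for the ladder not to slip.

ΣF_y = 0: N_floor = 54×9.81 = 529.74 N.
Torques about the foot: N_wall · 6 sin 54° = 54×9.81×3 cos 54° → N_wall = 192.44 N.
ΣF_x = 0: f_floor = N_wall = 192.44 N.
μ_min = f_floor / N_floor = 192.44 / 529.74 = 0.3633.

μ_min ≈ 0.363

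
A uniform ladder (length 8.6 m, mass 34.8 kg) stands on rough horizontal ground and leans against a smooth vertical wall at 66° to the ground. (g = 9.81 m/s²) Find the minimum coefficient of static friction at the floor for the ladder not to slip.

μ_min ≈ 0.223

ΣF_y = 0: N_floor = 34.8×9.81 = 341.39 N.
Torques about the foot: N_wall · 8.6 sin 66° = 34.8×9.81×4.3 cos 66° → N_wall = 75.998 N.
ΣF_x = 0: f_floor = N_wall = 75.998 N.
μ_min = f_floor / N_floor = 75.998 / 341.39 = 0.2226.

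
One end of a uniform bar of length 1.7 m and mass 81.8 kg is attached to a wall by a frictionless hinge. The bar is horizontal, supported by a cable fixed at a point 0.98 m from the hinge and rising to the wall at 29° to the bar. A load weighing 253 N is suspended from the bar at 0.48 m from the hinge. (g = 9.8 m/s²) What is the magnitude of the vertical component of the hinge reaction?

Take torques about the hinge: T sin 29° · 0.98 = 81.8×9.8×0.85 + 253×0.48 = 802.83 N·m.
So T = 802.83 / (0.4848 × 0.98) = 1689.8 N.
ΣF_y = 0: H_y = (81.8×9.8 + 253) − T sin 29° = 1054.6 − 819.22 = 235.42 N.

|H_y| ≈ 235 N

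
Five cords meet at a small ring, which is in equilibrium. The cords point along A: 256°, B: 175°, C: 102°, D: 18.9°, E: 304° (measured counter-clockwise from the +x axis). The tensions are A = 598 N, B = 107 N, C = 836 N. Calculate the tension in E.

T_E ≈ 384 N

Resolve: ΣF_x = 598 cos 256° + 107 cos 175° + 836 cos 102° + T_D cos 18.9° + T_E cos 304° = 0.
        ΣF_y = 598 sin 256° + 107 sin 175° + 836 sin 102° + T_D sin 18.9° + T_E sin 304° = 0.
The known terms sum to (-425.1, 246.8) N, so 0.9461 T_D + 0.5592 T_E = 425.1 and 0.3239 T_D − 0.8290 T_E = -246.8.
Solving simultaneously: T_D = 222.1 N, T_E = 384.5 N.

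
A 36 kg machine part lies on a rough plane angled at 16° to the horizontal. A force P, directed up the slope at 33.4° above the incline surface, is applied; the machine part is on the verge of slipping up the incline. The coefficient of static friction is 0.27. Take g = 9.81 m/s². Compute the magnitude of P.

On the verge of sliding up the incline, friction equals μN and acts down the slope.
Perpendicular: N + P sin 33.4° = W cos 16° = 339.5 N.
Along incline: P cos 33.4° = W sin 16° + μN  with W sin 16° = 97.34 N.
Solving the pair for P and N: P = 192.2 N, N = 233.7 N (and f = μN = 63.1 N).

P ≈ 192 N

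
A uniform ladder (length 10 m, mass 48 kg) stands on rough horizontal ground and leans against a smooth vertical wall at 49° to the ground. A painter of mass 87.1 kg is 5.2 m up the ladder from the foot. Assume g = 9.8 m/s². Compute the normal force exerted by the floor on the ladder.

N_floor ≈ 1320 N

ΣF_y = 0: N_floor = 48×9.8 + 87.1×9.8 = 1324 N.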